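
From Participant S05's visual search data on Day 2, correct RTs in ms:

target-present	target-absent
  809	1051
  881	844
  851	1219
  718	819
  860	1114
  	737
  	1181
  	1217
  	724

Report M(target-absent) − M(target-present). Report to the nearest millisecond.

166 ms

M(target-present) = 4119/5 = 823.800
M(target-absent) = 8906/9 = 989.556
Difference = 989.556 − 823.800 = 165.756 ms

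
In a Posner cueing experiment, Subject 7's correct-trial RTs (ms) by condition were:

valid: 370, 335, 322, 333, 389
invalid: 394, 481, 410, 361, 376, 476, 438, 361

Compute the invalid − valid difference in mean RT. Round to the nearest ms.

M(valid) = 1749/5 = 349.800
M(invalid) = 3297/8 = 412.125
Difference = 412.125 − 349.800 = 62.325 ms

62 ms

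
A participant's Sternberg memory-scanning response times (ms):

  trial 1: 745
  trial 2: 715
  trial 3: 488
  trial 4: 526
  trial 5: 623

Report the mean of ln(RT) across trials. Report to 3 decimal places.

ln(RT): 6.6134, 6.5723, 6.1903, 6.2653, 6.4345
Σ ln(RT) = 32.0758
Mean = 32.0758/5 = 6.41517

6.415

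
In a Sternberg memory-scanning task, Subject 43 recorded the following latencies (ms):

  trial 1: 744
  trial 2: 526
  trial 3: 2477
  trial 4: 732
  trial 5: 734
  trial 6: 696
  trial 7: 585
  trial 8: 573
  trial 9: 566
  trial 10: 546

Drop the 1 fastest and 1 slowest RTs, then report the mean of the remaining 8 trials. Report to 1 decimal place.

647.0 ms

Sorted: 526, 546, 566, 573, 585, 696, 732, 734, 744, 2477
Drop lowest 1 (526) and highest 1 (2477)
Remaining (n=8): Σ = 5176, mean = 5176/8 = 647.000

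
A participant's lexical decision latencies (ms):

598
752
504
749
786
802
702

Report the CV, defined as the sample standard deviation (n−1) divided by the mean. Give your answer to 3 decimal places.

n = 7, Σ = 4893, M = 699.0000
Σ(x−M)² = 71722.000; s = √(71722.000/6) = 109.3328
CV = 109.3328 / 699.0000 = 0.15641

0.156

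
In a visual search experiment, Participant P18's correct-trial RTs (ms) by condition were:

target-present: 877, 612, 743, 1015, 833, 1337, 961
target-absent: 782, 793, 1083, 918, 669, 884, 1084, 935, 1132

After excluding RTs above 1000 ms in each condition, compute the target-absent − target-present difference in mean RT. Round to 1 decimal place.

25.0 ms

target-present: exclude 1015, 1337
target-absent: exclude 1083, 1084, 1132
M(target-present) = 4026/5 = 805.200
M(target-absent) = 4981/6 = 830.167
Difference = 830.167 − 805.200 = 24.967 ms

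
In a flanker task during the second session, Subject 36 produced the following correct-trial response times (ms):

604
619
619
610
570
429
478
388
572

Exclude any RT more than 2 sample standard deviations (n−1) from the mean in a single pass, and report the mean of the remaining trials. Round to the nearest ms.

543 ms

n = 9, ΣRT = 4889, M = 543.222
Σ(x−M)² = 62577.56; s = √(62577.56/8) = 88.443
Cutoffs: 543.222 ± 2·88.443 → [366.3, 720.1]
No RTs fall outside the cutoffs; all 9 retained. Mean = 4889/9 = 543.222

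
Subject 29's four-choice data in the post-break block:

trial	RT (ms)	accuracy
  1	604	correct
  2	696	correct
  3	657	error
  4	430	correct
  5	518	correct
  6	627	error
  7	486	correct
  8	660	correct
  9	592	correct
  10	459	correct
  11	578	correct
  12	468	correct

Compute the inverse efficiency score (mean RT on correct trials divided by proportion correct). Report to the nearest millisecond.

Correct trials (n=10): 604, 696, 430, 518, 486, 660, 592, 459, 578, 468
Mean correct RT = 5491/10 = 549.1000 ms
Proportion correct = 10/12
IES = 549.1000 / (10/12) = 658.920 ms

659 ms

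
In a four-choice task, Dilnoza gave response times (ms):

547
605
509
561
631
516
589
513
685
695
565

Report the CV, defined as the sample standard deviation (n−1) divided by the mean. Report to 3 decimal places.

n = 11, Σ = 6416, M = 583.2727
Σ(x−M)² = 42740.182; s = √(42740.182/10) = 65.3760
CV = 65.3760 / 583.2727 = 0.11208

0.112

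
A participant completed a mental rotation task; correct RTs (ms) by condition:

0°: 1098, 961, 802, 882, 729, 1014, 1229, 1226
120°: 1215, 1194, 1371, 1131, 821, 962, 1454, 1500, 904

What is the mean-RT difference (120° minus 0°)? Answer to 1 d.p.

M(0°) = 7941/8 = 992.625
M(120°) = 10552/9 = 1172.444
Difference = 1172.444 − 992.625 = 179.819 ms

179.8 ms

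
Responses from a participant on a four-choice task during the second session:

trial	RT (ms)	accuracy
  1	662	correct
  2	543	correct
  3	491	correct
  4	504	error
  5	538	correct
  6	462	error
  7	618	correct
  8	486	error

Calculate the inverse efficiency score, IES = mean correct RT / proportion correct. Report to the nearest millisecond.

913 ms

Correct trials (n=5): 662, 543, 491, 538, 618
Mean correct RT = 2852/5 = 570.4000 ms
Proportion correct = 5/8
IES = 570.4000 / (5/8) = 912.640 ms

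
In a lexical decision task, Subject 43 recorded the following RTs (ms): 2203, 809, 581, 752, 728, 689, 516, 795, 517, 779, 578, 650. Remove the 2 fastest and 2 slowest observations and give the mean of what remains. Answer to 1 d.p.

Sorted: 516, 517, 578, 581, 650, 689, 728, 752, 779, 795, 809, 2203
Drop lowest 2 (516, 517) and highest 2 (809, 2203)
Remaining (n=8): Σ = 5552, mean = 5552/8 = 694.000

694.0 ms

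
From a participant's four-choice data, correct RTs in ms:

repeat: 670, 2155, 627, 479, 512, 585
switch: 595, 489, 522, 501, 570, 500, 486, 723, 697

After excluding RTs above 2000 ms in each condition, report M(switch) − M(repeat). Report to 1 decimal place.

repeat: exclude 2155
M(repeat) = 2873/5 = 574.600
M(switch) = 5083/9 = 564.778
Difference = 564.778 − 574.600 = -9.822 ms

-9.8 ms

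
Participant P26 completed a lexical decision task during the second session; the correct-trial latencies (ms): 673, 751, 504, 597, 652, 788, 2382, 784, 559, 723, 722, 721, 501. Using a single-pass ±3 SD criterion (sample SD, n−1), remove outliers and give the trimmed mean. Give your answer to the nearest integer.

665 ms

n = 13, ΣRT = 10357, M = 796.692
Σ(x−M)² = 2837976.77; s = √(2837976.77/12) = 486.311
Cutoffs: 796.692 ± 3·486.311 → [-662.2, 2255.6]
Outside: 2382 → excluded.
Retained (n=12): Σ = 7975, mean = 7975/12 = 664.583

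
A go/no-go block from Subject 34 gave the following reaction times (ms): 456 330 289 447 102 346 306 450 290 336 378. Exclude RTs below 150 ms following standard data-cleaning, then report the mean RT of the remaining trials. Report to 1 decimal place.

Excluded: 102
Retained (n=10): Σ = 3628
Mean = 3628/10 = 362.8000

362.8 ms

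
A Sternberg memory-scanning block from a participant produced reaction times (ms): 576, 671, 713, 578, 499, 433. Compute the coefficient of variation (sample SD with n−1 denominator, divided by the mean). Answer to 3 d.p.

0.180

n = 6, Σ = 3470, M = 578.3333
Σ(x−M)² = 54143.333; s = √(54143.333/5) = 104.0609
CV = 104.0609 / 578.3333 = 0.17993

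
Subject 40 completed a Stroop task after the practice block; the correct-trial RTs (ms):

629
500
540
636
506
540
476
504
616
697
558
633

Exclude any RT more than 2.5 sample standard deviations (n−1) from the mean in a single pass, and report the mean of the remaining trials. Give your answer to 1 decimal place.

569.6 ms

n = 12, ΣRT = 6835, M = 569.583
Σ(x−M)² = 54180.92; s = √(54180.92/11) = 70.182
Cutoffs: 569.583 ± 2.5·70.182 → [394.1, 745.0]
No RTs fall outside the cutoffs; all 12 retained. Mean = 6835/12 = 569.583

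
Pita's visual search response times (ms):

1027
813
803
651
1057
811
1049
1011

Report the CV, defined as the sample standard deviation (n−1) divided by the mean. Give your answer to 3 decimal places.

n = 8, Σ = 7222, M = 902.7500
Σ(x−M)² = 162139.500; s = √(162139.500/7) = 152.1933
CV = 152.1933 / 902.7500 = 0.16859

0.169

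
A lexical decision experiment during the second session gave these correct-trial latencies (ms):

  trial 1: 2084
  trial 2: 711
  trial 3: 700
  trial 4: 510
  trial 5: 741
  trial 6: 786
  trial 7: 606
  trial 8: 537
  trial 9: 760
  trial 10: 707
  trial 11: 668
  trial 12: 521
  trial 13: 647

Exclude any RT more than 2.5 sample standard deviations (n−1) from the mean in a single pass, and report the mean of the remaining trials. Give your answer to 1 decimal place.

n = 13, ΣRT = 9978, M = 767.538
Σ(x−M)² = 1976383.23; s = √(1976383.23/12) = 405.831
Cutoffs: 767.538 ± 2.5·405.831 → [-247.0, 1782.1]
Outside: 2084 → excluded.
Retained (n=12): Σ = 7894, mean = 7894/12 = 657.833

657.8 ms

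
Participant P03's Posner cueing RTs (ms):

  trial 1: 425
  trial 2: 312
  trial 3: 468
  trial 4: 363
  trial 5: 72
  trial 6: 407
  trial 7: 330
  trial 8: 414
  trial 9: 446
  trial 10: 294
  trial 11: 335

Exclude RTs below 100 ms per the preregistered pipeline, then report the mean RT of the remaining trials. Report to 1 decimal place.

379.4 ms

Excluded: 72
Retained (n=10): Σ = 3794
Mean = 3794/10 = 379.4000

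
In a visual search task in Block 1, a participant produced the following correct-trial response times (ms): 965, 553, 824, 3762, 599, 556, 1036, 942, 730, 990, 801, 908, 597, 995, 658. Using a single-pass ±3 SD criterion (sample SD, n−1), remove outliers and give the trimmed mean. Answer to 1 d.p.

796.7 ms

n = 15, ΣRT = 14916, M = 994.400
Σ(x−M)² = 8623243.60; s = √(8623243.60/14) = 784.822
Cutoffs: 994.400 ± 3·784.822 → [-1360.1, 3348.9]
Outside: 3762 → excluded.
Retained (n=14): Σ = 11154, mean = 11154/14 = 796.714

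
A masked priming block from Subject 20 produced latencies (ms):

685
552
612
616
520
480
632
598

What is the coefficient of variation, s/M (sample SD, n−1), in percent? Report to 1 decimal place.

n = 8, Σ = 4695, M = 586.8750
Σ(x−M)² = 30378.875; s = √(30378.875/7) = 65.8775
CV = 65.8775 / 586.8750 = 0.11225 = 11.225%

11.2%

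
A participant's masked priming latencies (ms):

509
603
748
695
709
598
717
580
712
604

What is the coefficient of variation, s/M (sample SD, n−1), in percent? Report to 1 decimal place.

n = 10, Σ = 6475, M = 647.5000
Σ(x−M)² = 55190.500; s = √(55190.500/9) = 78.3089
CV = 78.3089 / 647.5000 = 0.12094 = 12.094%

12.1%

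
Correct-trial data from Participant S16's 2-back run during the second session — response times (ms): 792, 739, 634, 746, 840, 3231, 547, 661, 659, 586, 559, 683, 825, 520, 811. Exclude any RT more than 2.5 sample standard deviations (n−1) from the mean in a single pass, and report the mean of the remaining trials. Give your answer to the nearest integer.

n = 15, ΣRT = 12833, M = 855.533
Σ(x−M)² = 6199281.73; s = √(6199281.73/14) = 665.437
Cutoffs: 855.533 ± 2.5·665.437 → [-808.1, 2519.1]
Outside: 3231 → excluded.
Retained (n=14): Σ = 9602, mean = 9602/14 = 685.857

686 ms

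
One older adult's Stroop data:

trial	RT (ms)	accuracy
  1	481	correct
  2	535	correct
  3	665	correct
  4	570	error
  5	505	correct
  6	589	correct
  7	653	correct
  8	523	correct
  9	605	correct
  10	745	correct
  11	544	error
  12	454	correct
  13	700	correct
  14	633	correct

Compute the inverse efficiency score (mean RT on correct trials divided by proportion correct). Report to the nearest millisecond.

Correct trials (n=12): 481, 535, 665, 505, 589, 653, 523, 605, 745, 454, 700, 633
Mean correct RT = 7088/12 = 590.6667 ms
Proportion correct = 12/14
IES = 590.6667 / (12/14) = 689.111 ms

689 ms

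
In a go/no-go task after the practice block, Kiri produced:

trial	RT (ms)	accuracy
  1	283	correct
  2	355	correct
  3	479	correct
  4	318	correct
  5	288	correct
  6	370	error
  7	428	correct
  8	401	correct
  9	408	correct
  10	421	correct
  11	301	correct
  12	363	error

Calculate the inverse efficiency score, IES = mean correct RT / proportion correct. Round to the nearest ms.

Correct trials (n=10): 283, 355, 479, 318, 288, 428, 401, 408, 421, 301
Mean correct RT = 3682/10 = 368.2000 ms
Proportion correct = 10/12
IES = 368.2000 / (10/12) = 441.840 ms

442 ms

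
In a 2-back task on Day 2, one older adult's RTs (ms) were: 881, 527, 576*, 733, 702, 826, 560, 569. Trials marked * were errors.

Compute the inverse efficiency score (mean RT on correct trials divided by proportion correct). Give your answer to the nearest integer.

Correct trials (n=7): 881, 527, 733, 702, 826, 560, 569
Mean correct RT = 4798/7 = 685.4286 ms
Proportion correct = 7/8
IES = 685.4286 / (7/8) = 783.347 ms

783 ms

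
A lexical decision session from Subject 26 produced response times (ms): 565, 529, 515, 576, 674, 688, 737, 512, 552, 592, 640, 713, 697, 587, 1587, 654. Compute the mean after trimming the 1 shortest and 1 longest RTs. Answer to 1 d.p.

Sorted: 512, 515, 529, 552, 565, 576, 587, 592, 640, 654, 674, 688, 697, 713, 737, 1587
Drop lowest 1 (512) and highest 1 (1587)
Remaining (n=14): Σ = 8719, mean = 8719/14 = 622.786

622.8 ms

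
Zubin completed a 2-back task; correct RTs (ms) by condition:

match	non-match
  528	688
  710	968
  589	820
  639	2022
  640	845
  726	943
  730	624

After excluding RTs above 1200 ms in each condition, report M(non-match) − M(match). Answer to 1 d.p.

163.0 ms

non-match: exclude 2022
M(match) = 4562/7 = 651.714
M(non-match) = 4888/6 = 814.667
Difference = 814.667 − 651.714 = 162.952 ms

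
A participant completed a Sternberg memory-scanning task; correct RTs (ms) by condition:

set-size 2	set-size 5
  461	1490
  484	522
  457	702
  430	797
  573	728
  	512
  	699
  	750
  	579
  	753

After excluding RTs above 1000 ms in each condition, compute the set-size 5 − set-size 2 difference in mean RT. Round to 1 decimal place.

190.3 ms

set-size 5: exclude 1490
M(set-size 2) = 2405/5 = 481.000
M(set-size 5) = 6042/9 = 671.333
Difference = 671.333 − 481.000 = 190.333 ms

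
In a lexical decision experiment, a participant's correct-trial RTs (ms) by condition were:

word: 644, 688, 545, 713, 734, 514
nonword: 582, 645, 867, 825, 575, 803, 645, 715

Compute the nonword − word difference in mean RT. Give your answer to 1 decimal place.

67.5 ms

M(word) = 3838/6 = 639.667
M(nonword) = 5657/8 = 707.125
Difference = 707.125 − 639.667 = 67.458 ms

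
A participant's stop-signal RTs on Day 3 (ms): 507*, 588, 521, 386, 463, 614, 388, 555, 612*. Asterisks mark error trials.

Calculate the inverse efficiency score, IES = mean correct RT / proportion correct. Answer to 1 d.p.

Correct trials (n=7): 588, 521, 386, 463, 614, 388, 555
Mean correct RT = 3515/7 = 502.1429 ms
Proportion correct = 7/9
IES = 502.1429 / (7/9) = 645.612 ms

645.6 ms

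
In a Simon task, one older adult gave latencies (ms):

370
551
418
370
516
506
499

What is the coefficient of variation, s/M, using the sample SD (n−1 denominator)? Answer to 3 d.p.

n = 7, Σ = 3230, M = 461.4286
Σ(x−M)² = 33003.714; s = √(33003.714/6) = 74.1662
CV = 74.1662 / 461.4286 = 0.16073

0.161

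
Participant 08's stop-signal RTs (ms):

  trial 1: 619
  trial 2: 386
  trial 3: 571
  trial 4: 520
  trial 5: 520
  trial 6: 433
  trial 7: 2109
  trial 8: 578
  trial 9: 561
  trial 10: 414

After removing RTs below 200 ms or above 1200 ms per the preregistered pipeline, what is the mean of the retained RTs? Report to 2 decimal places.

511.33 ms

Excluded: 2109
Retained (n=9): Σ = 4602
Mean = 4602/9 = 511.3333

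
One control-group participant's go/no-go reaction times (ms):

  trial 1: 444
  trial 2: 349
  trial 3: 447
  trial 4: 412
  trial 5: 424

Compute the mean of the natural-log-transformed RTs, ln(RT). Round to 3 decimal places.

6.025

ln(RT): 6.0958, 5.8551, 6.1026, 6.0210, 6.0497
Σ ln(RT) = 30.1242
Mean = 30.1242/5 = 6.02484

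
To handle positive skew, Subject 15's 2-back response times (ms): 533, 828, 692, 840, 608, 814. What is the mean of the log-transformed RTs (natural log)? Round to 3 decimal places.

ln(RT): 6.2785, 6.7190, 6.5396, 6.7334, 6.4102, 6.7020
Σ ln(RT) = 39.3827
Mean = 39.3827/6 = 6.56378

6.564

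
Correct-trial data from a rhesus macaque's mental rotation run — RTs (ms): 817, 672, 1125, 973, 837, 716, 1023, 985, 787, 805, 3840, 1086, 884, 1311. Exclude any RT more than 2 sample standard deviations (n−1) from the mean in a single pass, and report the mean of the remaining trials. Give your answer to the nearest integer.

925 ms

n = 14, ΣRT = 15861, M = 1132.929
Σ(x−M)² = 8284592.93; s = √(8284592.93/13) = 798.296
Cutoffs: 1132.929 ± 2·798.296 → [-463.7, 2729.5]
Outside: 3840 → excluded.
Retained (n=13): Σ = 12021, mean = 12021/13 = 924.692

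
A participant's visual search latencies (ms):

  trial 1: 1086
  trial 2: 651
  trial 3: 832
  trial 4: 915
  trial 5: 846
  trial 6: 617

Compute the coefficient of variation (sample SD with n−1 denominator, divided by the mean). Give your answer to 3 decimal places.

n = 6, Σ = 4947, M = 824.5000
Σ(x−M)² = 150249.500; s = √(150249.500/5) = 173.3491
CV = 173.3491 / 824.5000 = 0.21025

0.210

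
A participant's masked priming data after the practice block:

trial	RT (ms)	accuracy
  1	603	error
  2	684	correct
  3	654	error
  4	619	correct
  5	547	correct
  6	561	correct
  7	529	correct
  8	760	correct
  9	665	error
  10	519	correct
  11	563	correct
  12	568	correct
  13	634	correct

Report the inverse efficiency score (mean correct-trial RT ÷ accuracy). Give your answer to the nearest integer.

778 ms

Correct trials (n=10): 684, 619, 547, 561, 529, 760, 519, 563, 568, 634
Mean correct RT = 5984/10 = 598.4000 ms
Proportion correct = 10/13
IES = 598.4000 / (10/13) = 777.920 ms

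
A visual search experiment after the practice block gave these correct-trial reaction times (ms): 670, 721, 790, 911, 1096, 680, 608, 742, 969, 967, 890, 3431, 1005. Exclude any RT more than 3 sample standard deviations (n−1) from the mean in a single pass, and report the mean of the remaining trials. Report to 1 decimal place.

n = 13, ΣRT = 13480, M = 1036.923
Σ(x−M)² = 6476818.92; s = √(6476818.92/12) = 734.667
Cutoffs: 1036.923 ± 3·734.667 → [-1167.1, 3240.9]
Outside: 3431 → excluded.
Retained (n=12): Σ = 10049, mean = 10049/12 = 837.417

837.4 ms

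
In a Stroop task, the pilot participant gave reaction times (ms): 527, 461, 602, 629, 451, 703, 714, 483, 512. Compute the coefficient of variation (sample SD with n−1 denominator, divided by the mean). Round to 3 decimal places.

n = 9, Σ = 5082, M = 564.6667
Σ(x−M)² = 81498.000; s = √(81498.000/8) = 100.9319
CV = 100.9319 / 564.6667 = 0.17875

0.179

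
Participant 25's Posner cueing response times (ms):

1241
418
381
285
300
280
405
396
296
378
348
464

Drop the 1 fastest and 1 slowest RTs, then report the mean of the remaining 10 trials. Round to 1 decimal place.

Sorted: 280, 285, 296, 300, 348, 378, 381, 396, 405, 418, 464, 1241
Drop lowest 1 (280) and highest 1 (1241)
Remaining (n=10): Σ = 3671, mean = 3671/10 = 367.100

367.1 ms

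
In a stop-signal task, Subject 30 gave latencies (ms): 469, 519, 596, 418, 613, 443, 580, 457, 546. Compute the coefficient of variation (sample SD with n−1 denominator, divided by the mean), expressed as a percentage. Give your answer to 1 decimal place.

n = 9, Σ = 4641, M = 515.6667
Σ(x−M)² = 41436.000; s = √(41436.000/8) = 71.9687
CV = 71.9687 / 515.6667 = 0.13956 = 13.956%

14.0%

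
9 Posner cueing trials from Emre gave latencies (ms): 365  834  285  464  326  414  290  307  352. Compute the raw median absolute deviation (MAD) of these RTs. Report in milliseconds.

Sorted: 285, 290, 307, 326, 352, 365, 414, 464, 834 → median = 352
|x − 352|: 13, 482, 67, 112, 26, 62, 62, 45, 0
Sorted deviations: 0, 13, 26, 45, 62, 62, 67, 112, 482 → MAD = 62

62 ms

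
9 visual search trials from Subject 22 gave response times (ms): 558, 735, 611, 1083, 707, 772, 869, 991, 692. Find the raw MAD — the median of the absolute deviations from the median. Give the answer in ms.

Sorted: 558, 611, 692, 707, 735, 772, 869, 991, 1083 → median = 735
|x − 735|: 177, 0, 124, 348, 28, 37, 134, 256, 43
Sorted deviations: 0, 28, 37, 43, 124, 134, 177, 256, 348 → MAD = 124

124 ms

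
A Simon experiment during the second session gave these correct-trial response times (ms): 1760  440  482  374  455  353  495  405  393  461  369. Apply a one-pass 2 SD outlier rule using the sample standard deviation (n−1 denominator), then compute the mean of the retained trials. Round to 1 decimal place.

n = 11, ΣRT = 5987, M = 544.273
Σ(x−M)² = 1648654.18; s = √(1648654.18/10) = 406.036
Cutoffs: 544.273 ± 2·406.036 → [-267.8, 1356.3]
Outside: 1760 → excluded.
Retained (n=10): Σ = 4227, mean = 4227/10 = 422.700

422.7 ms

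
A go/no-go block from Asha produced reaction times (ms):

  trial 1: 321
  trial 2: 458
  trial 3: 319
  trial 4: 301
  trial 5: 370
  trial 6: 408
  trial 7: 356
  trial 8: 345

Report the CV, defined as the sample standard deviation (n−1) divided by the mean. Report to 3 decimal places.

0.145

n = 8, Σ = 2878, M = 359.7500
Σ(x−M)² = 18931.500; s = √(18931.500/7) = 52.0048
CV = 52.0048 / 359.7500 = 0.14456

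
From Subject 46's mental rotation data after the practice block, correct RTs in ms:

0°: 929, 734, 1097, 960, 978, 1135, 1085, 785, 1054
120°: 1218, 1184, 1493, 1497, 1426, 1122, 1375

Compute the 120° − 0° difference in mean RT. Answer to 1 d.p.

357.7 ms

M(0°) = 8757/9 = 973.000
M(120°) = 9315/7 = 1330.714
Difference = 1330.714 − 973.000 = 357.714 ms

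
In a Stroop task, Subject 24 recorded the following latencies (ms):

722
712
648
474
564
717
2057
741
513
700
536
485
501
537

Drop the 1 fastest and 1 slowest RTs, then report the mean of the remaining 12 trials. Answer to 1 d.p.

Sorted: 474, 485, 501, 513, 536, 537, 564, 648, 700, 712, 717, 722, 741, 2057
Drop lowest 1 (474) and highest 1 (2057)
Remaining (n=12): Σ = 7376, mean = 7376/12 = 614.667

614.7 ms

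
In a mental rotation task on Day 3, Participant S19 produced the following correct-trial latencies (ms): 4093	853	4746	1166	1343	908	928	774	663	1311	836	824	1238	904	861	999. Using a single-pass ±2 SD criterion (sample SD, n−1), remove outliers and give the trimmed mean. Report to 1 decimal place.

n = 16, ΣRT = 22447, M = 1402.938
Σ(x−M)² = 21586308.94; s = √(21586308.94/15) = 1199.620
Cutoffs: 1402.938 ± 2·1199.620 → [-996.3, 3802.2]
Outside: 4093, 4746 → excluded.
Retained (n=14): Σ = 13608, mean = 13608/14 = 972.000

972.0 ms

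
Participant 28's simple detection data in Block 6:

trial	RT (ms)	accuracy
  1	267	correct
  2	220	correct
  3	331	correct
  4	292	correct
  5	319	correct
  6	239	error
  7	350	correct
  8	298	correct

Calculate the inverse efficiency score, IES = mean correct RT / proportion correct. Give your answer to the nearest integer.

Correct trials (n=7): 267, 220, 331, 292, 319, 350, 298
Mean correct RT = 2077/7 = 296.7143 ms
Proportion correct = 7/8
IES = 296.7143 / (7/8) = 339.102 ms

339 ms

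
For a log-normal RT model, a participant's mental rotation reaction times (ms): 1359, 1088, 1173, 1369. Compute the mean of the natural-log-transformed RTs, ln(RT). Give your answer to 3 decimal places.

7.124

ln(RT): 7.2145, 6.9921, 7.0673, 7.2218
Σ ln(RT) = 28.4958
Mean = 28.4958/4 = 7.12394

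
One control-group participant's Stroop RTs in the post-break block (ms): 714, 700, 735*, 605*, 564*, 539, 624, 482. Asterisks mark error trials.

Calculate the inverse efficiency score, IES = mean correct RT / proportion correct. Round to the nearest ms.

979 ms

Correct trials (n=5): 714, 700, 539, 624, 482
Mean correct RT = 3059/5 = 611.8000 ms
Proportion correct = 5/8
IES = 611.8000 / (5/8) = 978.880 ms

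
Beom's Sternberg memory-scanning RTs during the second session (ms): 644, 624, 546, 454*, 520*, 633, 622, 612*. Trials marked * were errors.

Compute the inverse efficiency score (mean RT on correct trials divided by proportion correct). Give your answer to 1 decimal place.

982.1 ms

Correct trials (n=5): 644, 624, 546, 633, 622
Mean correct RT = 3069/5 = 613.8000 ms
Proportion correct = 5/8
IES = 613.8000 / (5/8) = 982.080 ms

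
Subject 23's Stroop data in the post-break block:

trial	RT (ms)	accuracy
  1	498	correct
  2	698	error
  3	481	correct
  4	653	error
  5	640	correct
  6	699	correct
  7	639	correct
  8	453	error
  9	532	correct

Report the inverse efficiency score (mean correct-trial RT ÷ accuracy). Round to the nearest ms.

Correct trials (n=6): 498, 481, 640, 699, 639, 532
Mean correct RT = 3489/6 = 581.5000 ms
Proportion correct = 6/9
IES = 581.5000 / (6/9) = 872.250 ms

872 ms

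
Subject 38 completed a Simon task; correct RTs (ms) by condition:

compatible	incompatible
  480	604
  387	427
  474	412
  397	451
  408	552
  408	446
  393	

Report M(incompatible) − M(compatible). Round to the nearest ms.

M(compatible) = 2947/7 = 421.000
M(incompatible) = 2892/6 = 482.000
Difference = 482.000 − 421.000 = 61.000 ms

61 ms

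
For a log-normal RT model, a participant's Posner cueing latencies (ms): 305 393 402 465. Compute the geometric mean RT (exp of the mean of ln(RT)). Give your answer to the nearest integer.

387 ms

ln(RT): 5.7203, 5.9738, 5.9965, 6.1420
Mean ln(RT) = 23.8326/4 = 5.95815
Geometric mean = exp(5.95815) = 386.89 ms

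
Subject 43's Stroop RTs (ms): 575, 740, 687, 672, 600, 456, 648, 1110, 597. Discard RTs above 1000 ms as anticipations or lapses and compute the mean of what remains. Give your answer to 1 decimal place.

621.9 ms

Excluded: 1110
Retained (n=8): Σ = 4975
Mean = 4975/8 = 621.8750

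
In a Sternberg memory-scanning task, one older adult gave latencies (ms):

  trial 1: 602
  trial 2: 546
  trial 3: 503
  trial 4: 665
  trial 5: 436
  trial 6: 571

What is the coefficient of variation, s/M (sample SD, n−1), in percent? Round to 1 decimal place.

14.3%

n = 6, Σ = 3323, M = 553.8333
Σ(x−M)² = 31502.833; s = √(31502.833/5) = 79.3761
CV = 79.3761 / 553.8333 = 0.14332 = 14.332%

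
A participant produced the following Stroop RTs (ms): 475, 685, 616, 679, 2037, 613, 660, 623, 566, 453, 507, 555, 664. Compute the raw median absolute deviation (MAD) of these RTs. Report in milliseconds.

Sorted: 453, 475, 507, 555, 566, 613, 616, 623, 660, 664, 679, 685, 2037 → median = 616
|x − 616|: 141, 69, 0, 63, 1421, 3, 44, 7, 50, 163, 109, 61, 48
Sorted deviations: 0, 3, 7, 44, 48, 50, 61, 63, 69, 109, 141, 163, 1421 → MAD = 61

61 ms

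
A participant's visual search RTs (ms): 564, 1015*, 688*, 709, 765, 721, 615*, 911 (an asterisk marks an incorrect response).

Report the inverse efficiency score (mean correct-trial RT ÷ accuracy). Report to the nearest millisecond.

1174 ms

Correct trials (n=5): 564, 709, 765, 721, 911
Mean correct RT = 3670/5 = 734.0000 ms
Proportion correct = 5/8
IES = 734.0000 / (5/8) = 1174.400 ms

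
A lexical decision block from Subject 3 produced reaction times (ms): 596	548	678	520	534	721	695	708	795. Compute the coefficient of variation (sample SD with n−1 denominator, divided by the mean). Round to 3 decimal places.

0.151

n = 9, Σ = 5795, M = 643.8889
Σ(x−M)² = 75578.889; s = √(75578.889/8) = 97.1975
CV = 97.1975 / 643.8889 = 0.15095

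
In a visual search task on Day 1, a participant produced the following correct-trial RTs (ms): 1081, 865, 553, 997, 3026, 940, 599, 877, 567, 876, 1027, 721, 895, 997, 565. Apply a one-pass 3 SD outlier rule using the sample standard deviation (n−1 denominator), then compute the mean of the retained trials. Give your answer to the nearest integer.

826 ms

n = 15, ΣRT = 14586, M = 972.400
Σ(x−M)² = 4979077.60; s = √(4979077.60/14) = 596.363
Cutoffs: 972.400 ± 3·596.363 → [-816.7, 2761.5]
Outside: 3026 → excluded.
Retained (n=14): Σ = 11560, mean = 11560/14 = 825.714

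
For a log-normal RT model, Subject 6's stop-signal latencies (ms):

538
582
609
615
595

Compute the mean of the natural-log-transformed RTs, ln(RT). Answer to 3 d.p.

ln(RT): 6.2879, 6.3665, 6.4118, 6.4216, 6.3886
Σ ln(RT) = 31.8763
Mean = 31.8763/5 = 6.37527

6.375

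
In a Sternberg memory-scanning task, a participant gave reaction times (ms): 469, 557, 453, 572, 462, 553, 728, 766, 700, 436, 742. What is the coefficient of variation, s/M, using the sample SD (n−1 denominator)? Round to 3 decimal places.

n = 11, Σ = 6438, M = 585.2727
Σ(x−M)² = 161270.182; s = √(161270.182/10) = 126.9922
CV = 126.9922 / 585.2727 = 0.21698

0.217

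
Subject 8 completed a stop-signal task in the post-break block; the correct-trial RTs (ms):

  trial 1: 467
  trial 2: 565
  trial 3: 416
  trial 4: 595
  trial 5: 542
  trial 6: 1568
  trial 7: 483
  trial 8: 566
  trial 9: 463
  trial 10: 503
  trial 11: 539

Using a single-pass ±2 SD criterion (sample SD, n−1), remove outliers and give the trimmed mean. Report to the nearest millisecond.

n = 11, ΣRT = 6707, M = 609.727
Σ(x−M)² = 1038886.18; s = √(1038886.18/10) = 322.318
Cutoffs: 609.727 ± 2·322.318 → [-34.9, 1254.4]
Outside: 1568 → excluded.
Retained (n=10): Σ = 5139, mean = 5139/10 = 513.900

514 ms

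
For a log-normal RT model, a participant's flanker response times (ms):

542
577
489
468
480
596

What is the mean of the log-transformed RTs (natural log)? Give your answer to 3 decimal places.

ln(RT): 6.2953, 6.3578, 6.1924, 6.1485, 6.1738, 6.3902
Σ ln(RT) = 37.5580
Mean = 37.5580/6 = 6.25966

6.260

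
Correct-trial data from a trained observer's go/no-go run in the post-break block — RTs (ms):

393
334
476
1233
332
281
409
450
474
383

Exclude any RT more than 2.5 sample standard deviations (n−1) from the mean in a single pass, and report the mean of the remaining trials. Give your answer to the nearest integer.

392 ms

n = 10, ΣRT = 4765, M = 476.500
Σ(x−M)² = 672678.50; s = √(672678.50/9) = 273.390
Cutoffs: 476.500 ± 2.5·273.390 → [-207.0, 1160.0]
Outside: 1233 → excluded.
Retained (n=9): Σ = 3532, mean = 3532/9 = 392.444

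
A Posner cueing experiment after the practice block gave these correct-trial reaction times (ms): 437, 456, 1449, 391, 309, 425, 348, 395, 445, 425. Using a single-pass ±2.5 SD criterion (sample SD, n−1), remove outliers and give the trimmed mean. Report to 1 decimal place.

n = 10, ΣRT = 5080, M = 508.000
Σ(x−M)² = 1002632.00; s = √(1002632.00/9) = 333.772
Cutoffs: 508.000 ± 2.5·333.772 → [-326.4, 1342.4]
Outside: 1449 → excluded.
Retained (n=9): Σ = 3631, mean = 3631/9 = 403.444

403.4 ms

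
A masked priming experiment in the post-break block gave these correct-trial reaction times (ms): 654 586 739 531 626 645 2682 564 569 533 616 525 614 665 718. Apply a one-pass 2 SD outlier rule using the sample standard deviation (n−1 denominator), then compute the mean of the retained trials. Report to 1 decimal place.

613.2 ms

n = 15, ΣRT = 11267, M = 751.133
Σ(x−M)² = 4052971.73; s = √(4052971.73/14) = 538.050
Cutoffs: 751.133 ± 2·538.050 → [-325.0, 1827.2]
Outside: 2682 → excluded.
Retained (n=14): Σ = 8585, mean = 8585/14 = 613.214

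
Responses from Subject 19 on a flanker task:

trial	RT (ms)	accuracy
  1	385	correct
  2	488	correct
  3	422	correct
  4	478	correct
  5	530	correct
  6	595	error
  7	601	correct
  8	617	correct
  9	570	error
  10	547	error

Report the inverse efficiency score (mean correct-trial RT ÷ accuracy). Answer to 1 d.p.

Correct trials (n=7): 385, 488, 422, 478, 530, 601, 617
Mean correct RT = 3521/7 = 503.0000 ms
Proportion correct = 7/10
IES = 503.0000 / (7/10) = 718.571 ms

718.6 ms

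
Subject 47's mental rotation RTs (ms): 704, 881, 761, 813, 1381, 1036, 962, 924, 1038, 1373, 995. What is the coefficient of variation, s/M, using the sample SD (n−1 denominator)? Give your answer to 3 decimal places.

n = 11, Σ = 10868, M = 988.0000
Σ(x−M)² = 486558.000; s = √(486558.000/10) = 220.5806
CV = 220.5806 / 988.0000 = 0.22326

0.223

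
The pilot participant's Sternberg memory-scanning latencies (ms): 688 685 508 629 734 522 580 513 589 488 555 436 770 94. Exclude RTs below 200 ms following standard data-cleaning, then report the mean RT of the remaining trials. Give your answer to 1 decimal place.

592.1 ms

Excluded: 94
Retained (n=13): Σ = 7697
Mean = 7697/13 = 592.0769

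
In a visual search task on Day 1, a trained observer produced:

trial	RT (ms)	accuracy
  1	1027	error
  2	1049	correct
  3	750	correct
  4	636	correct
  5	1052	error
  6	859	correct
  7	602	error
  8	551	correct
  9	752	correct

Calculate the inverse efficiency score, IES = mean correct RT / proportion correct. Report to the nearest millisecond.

Correct trials (n=6): 1049, 750, 636, 859, 551, 752
Mean correct RT = 4597/6 = 766.1667 ms
Proportion correct = 6/9
IES = 766.1667 / (6/9) = 1149.250 ms

1149 ms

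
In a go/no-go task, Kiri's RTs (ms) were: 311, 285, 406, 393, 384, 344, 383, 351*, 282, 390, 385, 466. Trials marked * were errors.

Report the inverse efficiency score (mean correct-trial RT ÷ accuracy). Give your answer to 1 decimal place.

Correct trials (n=11): 311, 285, 406, 393, 384, 344, 383, 282, 390, 385, 466
Mean correct RT = 4029/11 = 366.2727 ms
Proportion correct = 11/12
IES = 366.2727 / (11/12) = 399.570 ms

399.6 ms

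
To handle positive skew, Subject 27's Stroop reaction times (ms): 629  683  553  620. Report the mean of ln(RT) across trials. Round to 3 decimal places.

ln(RT): 6.4441, 6.5265, 6.3154, 6.4297
Σ ln(RT) = 25.7157
Mean = 25.7157/4 = 6.42893

6.429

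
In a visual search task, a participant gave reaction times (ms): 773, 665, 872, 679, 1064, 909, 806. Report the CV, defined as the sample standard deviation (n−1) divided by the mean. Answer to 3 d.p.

n = 7, Σ = 5768, M = 824.0000
Σ(x−M)² = 116360.000; s = √(116360.000/6) = 139.2599
CV = 139.2599 / 824.0000 = 0.16900

0.169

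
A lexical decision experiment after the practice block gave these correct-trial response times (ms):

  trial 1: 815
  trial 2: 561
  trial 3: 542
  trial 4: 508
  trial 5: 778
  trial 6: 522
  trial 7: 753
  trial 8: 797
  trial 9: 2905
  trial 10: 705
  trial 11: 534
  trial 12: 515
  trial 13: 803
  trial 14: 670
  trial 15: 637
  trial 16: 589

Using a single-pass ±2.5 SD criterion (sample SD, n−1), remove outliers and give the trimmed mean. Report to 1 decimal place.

n = 16, ΣRT = 12634, M = 789.625
Σ(x−M)² = 4967467.75; s = √(4967467.75/15) = 575.469
Cutoffs: 789.625 ± 2.5·575.469 → [-649.0, 2228.3]
Outside: 2905 → excluded.
Retained (n=15): Σ = 9729, mean = 9729/15 = 648.600

648.6 ms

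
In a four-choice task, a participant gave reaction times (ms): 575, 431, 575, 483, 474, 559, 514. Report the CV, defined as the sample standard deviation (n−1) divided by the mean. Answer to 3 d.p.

n = 7, Σ = 3611, M = 515.8571
Σ(x−M)² = 18892.857; s = √(18892.857/6) = 56.1143
CV = 56.1143 / 515.8571 = 0.10878

0.109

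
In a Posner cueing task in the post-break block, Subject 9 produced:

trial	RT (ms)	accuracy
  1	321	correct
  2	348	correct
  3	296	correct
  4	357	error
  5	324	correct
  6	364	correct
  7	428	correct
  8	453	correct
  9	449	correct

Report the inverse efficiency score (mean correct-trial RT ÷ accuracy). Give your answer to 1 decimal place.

419.5 ms

Correct trials (n=8): 321, 348, 296, 324, 364, 428, 453, 449
Mean correct RT = 2983/8 = 372.8750 ms
Proportion correct = 8/9
IES = 372.8750 / (8/9) = 419.484 ms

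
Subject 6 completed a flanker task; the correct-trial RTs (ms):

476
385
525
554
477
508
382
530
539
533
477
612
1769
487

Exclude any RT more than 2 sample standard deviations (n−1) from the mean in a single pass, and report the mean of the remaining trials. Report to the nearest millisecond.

499 ms

n = 14, ΣRT = 8254, M = 589.571
Σ(x−M)² = 1546649.43; s = √(1546649.43/13) = 344.925
Cutoffs: 589.571 ± 2·344.925 → [-100.3, 1279.4]
Outside: 1769 → excluded.
Retained (n=13): Σ = 6485, mean = 6485/13 = 498.846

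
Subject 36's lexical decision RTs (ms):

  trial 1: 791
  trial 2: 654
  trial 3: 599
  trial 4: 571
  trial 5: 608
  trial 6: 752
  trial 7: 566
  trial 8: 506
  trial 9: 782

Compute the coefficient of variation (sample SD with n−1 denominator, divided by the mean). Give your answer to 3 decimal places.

n = 9, Σ = 5829, M = 647.6667
Σ(x−M)² = 86074.000; s = √(86074.000/8) = 103.7268
CV = 103.7268 / 647.6667 = 0.16015

0.160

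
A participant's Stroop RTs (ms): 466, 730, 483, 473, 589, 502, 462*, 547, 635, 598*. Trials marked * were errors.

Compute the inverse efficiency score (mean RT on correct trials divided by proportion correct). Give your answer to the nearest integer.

Correct trials (n=8): 466, 730, 483, 473, 589, 502, 547, 635
Mean correct RT = 4425/8 = 553.1250 ms
Proportion correct = 8/10
IES = 553.1250 / (8/10) = 691.406 ms

691 ms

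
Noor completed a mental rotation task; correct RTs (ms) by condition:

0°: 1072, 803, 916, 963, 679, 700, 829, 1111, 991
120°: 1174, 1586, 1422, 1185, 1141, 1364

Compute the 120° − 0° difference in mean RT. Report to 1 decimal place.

416.0 ms

M(0°) = 8064/9 = 896.000
M(120°) = 7872/6 = 1312.000
Difference = 1312.000 − 896.000 = 416.000 ms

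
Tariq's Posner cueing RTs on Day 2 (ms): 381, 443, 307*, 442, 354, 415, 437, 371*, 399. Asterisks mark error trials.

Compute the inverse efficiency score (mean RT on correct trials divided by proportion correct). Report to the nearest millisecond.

527 ms

Correct trials (n=7): 381, 443, 442, 354, 415, 437, 399
Mean correct RT = 2871/7 = 410.1429 ms
Proportion correct = 7/9
IES = 410.1429 / (7/9) = 527.327 ms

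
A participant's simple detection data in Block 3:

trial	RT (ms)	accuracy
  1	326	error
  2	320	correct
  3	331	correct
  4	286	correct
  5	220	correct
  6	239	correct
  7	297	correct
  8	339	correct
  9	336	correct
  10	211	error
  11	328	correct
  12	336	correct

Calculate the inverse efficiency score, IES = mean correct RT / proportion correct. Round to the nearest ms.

364 ms

Correct trials (n=10): 320, 331, 286, 220, 239, 297, 339, 336, 328, 336
Mean correct RT = 3032/10 = 303.2000 ms
Proportion correct = 10/12
IES = 303.2000 / (10/12) = 363.840 ms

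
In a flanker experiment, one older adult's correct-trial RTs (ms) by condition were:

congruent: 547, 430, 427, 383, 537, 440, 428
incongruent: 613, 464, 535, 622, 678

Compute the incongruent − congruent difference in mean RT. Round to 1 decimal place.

M(congruent) = 3192/7 = 456.000
M(incongruent) = 2912/5 = 582.400
Difference = 582.400 − 456.000 = 126.400 ms

126.4 ms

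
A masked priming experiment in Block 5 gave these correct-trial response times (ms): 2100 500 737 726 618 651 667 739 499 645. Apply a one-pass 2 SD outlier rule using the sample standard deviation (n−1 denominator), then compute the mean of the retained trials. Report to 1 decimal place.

n = 10, ΣRT = 7882, M = 788.200
Σ(x−M)² = 1979413.60; s = √(1979413.60/9) = 468.972
Cutoffs: 788.200 ± 2·468.972 → [-149.7, 1726.1]
Outside: 2100 → excluded.
Retained (n=9): Σ = 5782, mean = 5782/9 = 642.444

642.4 ms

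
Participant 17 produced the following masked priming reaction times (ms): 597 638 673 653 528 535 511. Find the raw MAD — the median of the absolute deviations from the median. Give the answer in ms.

Sorted: 511, 528, 535, 597, 638, 653, 673 → median = 597
|x − 597|: 0, 41, 76, 56, 69, 62, 86
Sorted deviations: 0, 41, 56, 62, 69, 76, 86 → MAD = 62

62 ms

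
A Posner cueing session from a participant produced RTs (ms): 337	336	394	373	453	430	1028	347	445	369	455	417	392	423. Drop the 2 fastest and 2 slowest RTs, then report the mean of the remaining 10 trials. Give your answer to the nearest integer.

404 ms

Sorted: 336, 337, 347, 369, 373, 392, 394, 417, 423, 430, 445, 453, 455, 1028
Drop lowest 2 (336, 337) and highest 2 (455, 1028)
Remaining (n=10): Σ = 4043, mean = 4043/10 = 404.300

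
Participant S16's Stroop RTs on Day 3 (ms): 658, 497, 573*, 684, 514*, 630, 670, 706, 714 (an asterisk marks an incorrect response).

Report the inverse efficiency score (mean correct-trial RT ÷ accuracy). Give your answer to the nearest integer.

Correct trials (n=7): 658, 497, 684, 630, 670, 706, 714
Mean correct RT = 4559/7 = 651.2857 ms
Proportion correct = 7/9
IES = 651.2857 / (7/9) = 837.367 ms

837 ms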